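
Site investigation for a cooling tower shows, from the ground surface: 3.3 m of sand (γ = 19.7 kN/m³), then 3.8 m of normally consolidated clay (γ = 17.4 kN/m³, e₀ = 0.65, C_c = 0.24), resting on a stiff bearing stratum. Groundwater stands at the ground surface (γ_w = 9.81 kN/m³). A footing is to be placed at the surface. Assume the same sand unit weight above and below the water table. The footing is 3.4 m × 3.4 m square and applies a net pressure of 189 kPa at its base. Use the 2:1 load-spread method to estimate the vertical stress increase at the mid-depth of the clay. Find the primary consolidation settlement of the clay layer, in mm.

S_c ≈ 117 mm

Mid-depth of clay below the ground surface: z = 3.3 + 3.8/2 = 5.2 m.
Total vertical stress at mid-clay: σ_v = 19.7×3.3 + 17.4×1.9 = 98.07 kPa.
Pore pressure: u = 9.81×(5.2 − 0) = 51.012 kPa.
Initial effective stress: σ'_0 = σ_v − u = 98.07 − 51.012 = 47.058 kPa.
Stress increase at mid-clay by the 2:1 spreading method:
Δσ = qBL/((B+z)(L+z)) = 189×3.4×3.4/((3.4+5.2)(3.4+5.2)) = 29.541 kPa
Final effective stress: σ'_f = σ'_0 + Δσ = 47.058 + 29.541 = 76.599 kPa.
Normally consolidated clay, so the full stress increment lies on the virgin compression line:
S_c = C_c·H/(1+e₀)·log₁₀(σ'_f/σ'_0) = 0.24×3.8/(1+0.65)×log₁₀(76.599/47.058)
    = 0.55273 × 0.21159 = 0.117 m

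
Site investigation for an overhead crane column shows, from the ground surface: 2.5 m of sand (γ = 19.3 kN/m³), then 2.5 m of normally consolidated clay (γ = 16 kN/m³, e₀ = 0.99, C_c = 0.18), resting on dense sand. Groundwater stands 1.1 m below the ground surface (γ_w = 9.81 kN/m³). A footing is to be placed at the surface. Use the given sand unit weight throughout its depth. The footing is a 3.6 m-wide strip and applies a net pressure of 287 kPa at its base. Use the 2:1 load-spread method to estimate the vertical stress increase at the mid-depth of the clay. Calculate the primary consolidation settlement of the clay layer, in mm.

S_c ≈ 144 mm

Mid-depth of clay below the ground surface: z = 2.5 + 2.5/2 = 3.75 m.
Total vertical stress at mid-clay: σ_v = 19.3×2.5 + 16×1.25 = 68.25 kPa.
Pore pressure: u = 9.81×(3.75 − 1.1) = 25.997 kPa.
Initial effective stress: σ'_0 = σ_v − u = 68.25 − 25.997 = 42.253 kPa.
Stress increase at mid-clay by the 2:1 spreading method:
Δσ = qB/(B+z) = 287×3.6/(3.6+3.75) = 140.57 kPa
Final effective stress: σ'_f = σ'_0 + Δσ = 42.253 + 140.57 = 182.82 kPa.
Normally consolidated clay, so the full stress increment lies on the virgin compression line:
S_c = C_c·H/(1+e₀)·log₁₀(σ'_f/σ'_0) = 0.18×2.5/(1+0.99)×log₁₀(182.82/42.253)
    = 0.22613 × 0.63617 = 0.1439 m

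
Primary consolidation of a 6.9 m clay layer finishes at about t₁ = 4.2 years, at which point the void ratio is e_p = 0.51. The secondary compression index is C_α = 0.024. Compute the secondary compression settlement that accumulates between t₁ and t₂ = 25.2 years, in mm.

S_s ≈ 85.3 mm

Secondary compression: S_s = C_α·H/(1+e_p)·log₁₀(t₂/t₁)
S_s = 0.024×6.9/(1+0.51)×log₁₀(25.2/4.2)
    = 0.1097 × 0.7782 = 0.08534 m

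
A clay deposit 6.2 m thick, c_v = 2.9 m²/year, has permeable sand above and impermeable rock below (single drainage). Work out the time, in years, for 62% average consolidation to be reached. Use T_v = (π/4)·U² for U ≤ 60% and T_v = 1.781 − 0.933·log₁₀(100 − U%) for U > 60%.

Drainage path length: H_d = H = 6.2 m (single drainage).
U > 60%: T_v = 1.781 − 0.933·log₁₀(100 − 62) = 0.30706.
t = T_v·H_d²/c_v = 0.30706×6.2²/2.9 = 4.07 years.

t ≈ 4.07 years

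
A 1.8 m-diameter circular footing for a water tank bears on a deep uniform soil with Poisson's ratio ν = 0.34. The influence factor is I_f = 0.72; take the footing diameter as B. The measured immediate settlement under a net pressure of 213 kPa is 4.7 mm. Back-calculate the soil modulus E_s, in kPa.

E_s ≈ 51900 kPa

S_e = q·B·(1−ν²)/E_s · I_f  ⇒  E_s = q·B·(1−ν²)·I_f / S_e.
E_s = 213 × 1.8 × 0.8844 × 0.72 / 0.0047 = 51940 kPa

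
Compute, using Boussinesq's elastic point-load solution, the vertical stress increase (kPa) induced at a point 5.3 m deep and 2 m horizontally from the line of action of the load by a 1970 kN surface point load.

Δσ_z ≈ 24 kPa

Boussinesq vertical stress below a point load on an elastic half-space:
Δσ_z = 3P/(2πz²) · [1 + (r/z)²]^(−5/2)
r/z = 2/5.3 = 0.37736; [1+(r/z)²]^(−5/2) = 0.71689.
Δσ_z = 3×1970/(2π×5.3²) × 0.71689 = 33.485 × 0.71689 = 24.01 kPa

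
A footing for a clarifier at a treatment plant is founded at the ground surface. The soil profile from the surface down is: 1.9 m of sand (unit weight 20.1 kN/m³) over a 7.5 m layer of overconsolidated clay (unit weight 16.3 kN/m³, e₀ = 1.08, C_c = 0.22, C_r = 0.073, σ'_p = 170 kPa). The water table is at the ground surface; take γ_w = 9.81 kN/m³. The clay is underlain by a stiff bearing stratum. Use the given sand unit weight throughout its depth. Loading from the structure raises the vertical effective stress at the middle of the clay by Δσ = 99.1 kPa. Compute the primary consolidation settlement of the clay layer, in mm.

S_c ≈ 135 mm

Mid-depth of clay below the ground surface: z = 1.9 + 7.5/2 = 5.65 m.
Total vertical stress at mid-clay: σ_v = 20.1×1.9 + 16.3×3.75 = 99.315 kPa.
Pore pressure: u = 9.81×(5.65 − 0) = 55.427 kPa.
Initial effective stress: σ'_0 = σ_v − u = 99.315 − 55.427 = 43.888 kPa.
Final effective stress: σ'_f = 43.888 + 99.1 = 142.99 kPa.
σ'_f = 142.99 ≤ σ'_p = 170 kPa, so the clay remains overconsolidated and only the recompression index applies:
S_c = C_r·H/(1+e₀)·log₁₀(σ'_f/σ'_0) = 0.073×7.5/2.08×log₁₀(142.99/43.888)
    = 0.26322 × 0.51296 = 0.135 m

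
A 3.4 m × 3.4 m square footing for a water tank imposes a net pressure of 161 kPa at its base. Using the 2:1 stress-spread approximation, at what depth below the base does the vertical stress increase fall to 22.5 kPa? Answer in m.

2:1 spreading — at depth z the loaded area has grown by z in each plan dimension:
qB²/(B+z)² = Δσ_z ⇒ z = B(√(q/Δσ_z) − 1) = 3.4×(√(161/22.5) − 1) = 5.695 m

z ≈ 5.69 m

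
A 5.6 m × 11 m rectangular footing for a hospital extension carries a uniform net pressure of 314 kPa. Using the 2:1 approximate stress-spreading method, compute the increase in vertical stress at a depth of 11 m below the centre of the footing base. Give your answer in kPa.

Δσ_z ≈ 53 kPa

By the 2:1 method the load spreads at 1 horizontal : 2 vertical, so at depth z the loaded area has grown by z in each plan dimension:
Δσ = qBL/((B+z)(L+z)) = 314×5.6×11/((5.6+11)(11+11)) = 52.964 kPa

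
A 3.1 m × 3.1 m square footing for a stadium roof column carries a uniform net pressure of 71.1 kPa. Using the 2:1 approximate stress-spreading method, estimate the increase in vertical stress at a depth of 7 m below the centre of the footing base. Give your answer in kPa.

Δσ_z ≈ 6.7 kPa

By the 2:1 method the load spreads at 1 horizontal : 2 vertical, so at depth z the loaded area has grown by z in each plan dimension:
Δσ = qBL/((B+z)(L+z)) = 71.1×3.1×3.1/((3.1+7)(3.1+7)) = 6.6981 kPa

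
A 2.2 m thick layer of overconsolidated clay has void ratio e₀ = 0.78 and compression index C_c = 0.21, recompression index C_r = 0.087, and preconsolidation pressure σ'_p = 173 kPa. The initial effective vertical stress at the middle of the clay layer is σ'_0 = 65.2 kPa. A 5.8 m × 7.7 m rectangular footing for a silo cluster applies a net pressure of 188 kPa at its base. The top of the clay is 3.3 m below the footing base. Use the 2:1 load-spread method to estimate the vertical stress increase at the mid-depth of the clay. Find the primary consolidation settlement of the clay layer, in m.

Mid-depth of clay below the footing base: z = 3.3 + 2.2/2 = 4.4 m.
Stress increase at mid-clay by the 2:1 spreading method:
Δσ = qBL/((B+z)(L+z)) = 188×5.8×7.7/((5.8+4.4)(7.7+4.4)) = 68.029 kPa
Final effective stress: σ'_f = 65.2 + 68.029 = 133.23 kPa.
σ'_f = 133.23 ≤ σ'_p = 173 kPa, so the clay remains overconsolidated and only the recompression index applies:
S_c = C_r·H/(1+e₀)·log₁₀(σ'_f/σ'_0) = 0.087×2.2/1.78×log₁₀(133.23/65.2)
    = 0.10753 × 0.31035 = 0.03337 m

S_c ≈ 0.0334 m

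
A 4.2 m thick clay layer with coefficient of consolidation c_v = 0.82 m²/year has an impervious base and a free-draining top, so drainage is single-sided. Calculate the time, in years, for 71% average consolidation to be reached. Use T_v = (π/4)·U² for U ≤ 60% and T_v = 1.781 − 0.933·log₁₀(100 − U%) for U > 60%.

t ≈ 8.96 years

Drainage path length: H_d = H = 4.2 m (single drainage).
U > 60%: T_v = 1.781 − 0.933·log₁₀(100 − 71) = 0.41658.
t = T_v·H_d²/c_v = 0.41658×4.2²/0.82 = 8.962 years.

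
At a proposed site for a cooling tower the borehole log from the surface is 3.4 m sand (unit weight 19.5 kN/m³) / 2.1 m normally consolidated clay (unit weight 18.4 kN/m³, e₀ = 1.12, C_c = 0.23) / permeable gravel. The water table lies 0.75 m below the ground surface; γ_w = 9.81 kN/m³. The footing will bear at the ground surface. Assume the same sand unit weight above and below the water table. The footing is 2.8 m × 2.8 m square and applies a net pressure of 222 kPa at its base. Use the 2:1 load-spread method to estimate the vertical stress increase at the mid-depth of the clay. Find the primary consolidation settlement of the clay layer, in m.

S_c ≈ 0.0508 m

Mid-depth of clay below the ground surface: z = 3.4 + 2.1/2 = 4.45 m.
Total vertical stress at mid-clay: σ_v = 19.5×3.4 + 18.4×1.05 = 85.62 kPa.
Pore pressure: u = 9.81×(4.45 − 0.75) = 36.297 kPa.
Initial effective stress: σ'_0 = σ_v − u = 85.62 − 36.297 = 49.323 kPa.
Stress increase at mid-clay by the 2:1 spreading method:
Δσ = qBL/((B+z)(L+z)) = 222×2.8×2.8/((2.8+4.45)(2.8+4.45)) = 33.113 kPa
Final effective stress: σ'_f = σ'_0 + Δσ = 49.323 + 33.113 = 82.436 kPa.
Normally consolidated clay, so the full stress increment lies on the virgin compression line:
S_c = C_c·H/(1+e₀)·log₁₀(σ'_f/σ'_0) = 0.23×2.1/(1+1.12)×log₁₀(82.436/49.323)
    = 0.22783 × 0.22307 = 0.05082 m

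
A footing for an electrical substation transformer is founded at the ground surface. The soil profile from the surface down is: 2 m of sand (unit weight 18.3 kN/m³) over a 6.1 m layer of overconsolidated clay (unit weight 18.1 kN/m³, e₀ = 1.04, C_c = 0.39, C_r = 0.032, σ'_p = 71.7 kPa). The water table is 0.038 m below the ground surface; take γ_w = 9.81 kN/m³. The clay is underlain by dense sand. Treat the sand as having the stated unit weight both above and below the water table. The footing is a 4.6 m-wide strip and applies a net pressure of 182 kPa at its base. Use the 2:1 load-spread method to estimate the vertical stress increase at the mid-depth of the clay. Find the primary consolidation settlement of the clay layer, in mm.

S_c ≈ 321 mm

Mid-depth of clay below the ground surface: z = 2 + 6.1/2 = 5.05 m.
Total vertical stress at mid-clay: σ_v = 18.3×2 + 18.1×3.05 = 91.805 kPa.
Pore pressure: u = 9.81×(5.05 − 0.038) = 49.168 kPa.
Initial effective stress: σ'_0 = σ_v − u = 91.805 − 49.168 = 42.637 kPa.
Stress increase at mid-clay by the 2:1 spreading method:
Δσ = qB/(B+z) = 182×4.6/(4.6+5.05) = 86.756 kPa
Final effective stress: σ'_f = 42.637 + 86.756 = 129.39 kPa.
σ'_f = 129.39 > σ'_p = 71.7 kPa, so the stress path crosses the preconsolidation pressure — recompression up to σ'_p, then virgin compression beyond:
S_c = H/(1+e₀)·[C_r·log₁₀(σ'_p/σ'_0) + C_c·log₁₀(σ'_f/σ'_p)]
    = 6.1/2.04 × [0.032×log₁₀(71.7/42.637) + 0.39×log₁₀(129.39/71.7)]
    = 2.9902 × [0.0072234 + 0.099989] = 0.3206 m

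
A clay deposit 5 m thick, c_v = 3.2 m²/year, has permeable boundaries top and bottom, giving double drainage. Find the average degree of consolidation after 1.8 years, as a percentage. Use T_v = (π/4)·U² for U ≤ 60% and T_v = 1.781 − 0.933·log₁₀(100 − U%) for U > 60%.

U ≈ 91.7 %

Drainage path length: H_d = H/2 = 2.5 m (double drainage).
T_v = c_v·t/H_d² = 3.2×1.8/2.5² = 0.9216.
T_v = 0.9216 corresponds to the U > 60% branch:
U = 1 − 10^((1.781 − T_v)/0.933)/100 = 0.9166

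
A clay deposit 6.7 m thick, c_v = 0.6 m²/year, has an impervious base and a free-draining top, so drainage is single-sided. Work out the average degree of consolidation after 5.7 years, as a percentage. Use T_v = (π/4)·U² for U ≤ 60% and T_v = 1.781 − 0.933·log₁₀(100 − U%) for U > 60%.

U ≈ 31.1 %

Drainage path length: H_d = H = 6.7 m (single drainage).
T_v = c_v·t/H_d² = 0.6×5.7/6.7² = 0.076186.
T_v = 0.076186 corresponds to the U ≤ 60% branch:
U = √(4T_v/π) = 0.3115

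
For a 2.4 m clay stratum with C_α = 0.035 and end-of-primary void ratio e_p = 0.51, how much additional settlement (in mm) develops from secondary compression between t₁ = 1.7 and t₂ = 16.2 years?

Secondary compression: S_s = C_α·H/(1+e_p)·log₁₀(t₂/t₁)
S_s = 0.035×2.4/(1+0.51)×log₁₀(16.2/1.7)
    = 0.05563 × 0.9791 = 0.05446 m

S_s ≈ 54.5 mm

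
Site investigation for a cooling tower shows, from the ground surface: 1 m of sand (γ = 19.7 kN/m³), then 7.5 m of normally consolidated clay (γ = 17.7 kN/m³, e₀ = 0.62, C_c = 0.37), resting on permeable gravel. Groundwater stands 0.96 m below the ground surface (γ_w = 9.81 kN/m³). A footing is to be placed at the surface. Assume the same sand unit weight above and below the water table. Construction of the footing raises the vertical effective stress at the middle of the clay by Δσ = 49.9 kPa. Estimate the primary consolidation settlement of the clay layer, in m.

Mid-depth of clay below the ground surface: z = 1 + 7.5/2 = 4.75 m.
Total vertical stress at mid-clay: σ_v = 19.7×1 + 17.7×3.75 = 86.075 kPa.
Pore pressure: u = 9.81×(4.75 − 0.96) = 37.18 kPa.
Initial effective stress: σ'_0 = σ_v − u = 86.075 − 37.18 = 48.895 kPa.
Final effective stress: σ'_f = σ'_0 + Δσ = 48.895 + 49.9 = 98.795 kPa.
Normally consolidated clay, so the full stress increment lies on the virgin compression line:
S_c = C_c·H/(1+e₀)·log₁₀(σ'_f/σ'_0) = 0.37×7.5/(1+0.62)×log₁₀(98.795/48.895)
    = 1.713 × 0.30547 = 0.5233 m

S_c ≈ 0.523 m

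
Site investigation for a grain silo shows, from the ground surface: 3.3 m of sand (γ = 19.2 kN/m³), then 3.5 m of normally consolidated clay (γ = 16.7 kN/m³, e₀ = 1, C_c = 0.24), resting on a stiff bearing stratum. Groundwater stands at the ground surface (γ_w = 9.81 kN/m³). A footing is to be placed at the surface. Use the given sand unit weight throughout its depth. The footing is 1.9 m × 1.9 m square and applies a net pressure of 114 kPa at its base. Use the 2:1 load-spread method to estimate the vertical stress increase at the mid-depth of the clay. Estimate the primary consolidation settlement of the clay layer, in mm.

Mid-depth of clay below the ground surface: z = 3.3 + 3.5/2 = 5.05 m.
Total vertical stress at mid-clay: σ_v = 19.2×3.3 + 16.7×1.75 = 92.585 kPa.
Pore pressure: u = 9.81×(5.05 − 0) = 49.541 kPa.
Initial effective stress: σ'_0 = σ_v − u = 92.585 − 49.541 = 43.044 kPa.
Stress increase at mid-clay by the 2:1 spreading method:
Δσ = qBL/((B+z)(L+z)) = 114×1.9×1.9/((1.9+5.05)(1.9+5.05)) = 8.5201 kPa
Final effective stress: σ'_f = σ'_0 + Δσ = 43.044 + 8.5201 = 51.564 kPa.
Normally consolidated clay, so the full stress increment lies on the virgin compression line:
S_c = C_c·H/(1+e₀)·log₁₀(σ'_f/σ'_0) = 0.24×3.5/(1+1)×log₁₀(51.564/43.044)
    = 0.42 × 0.078434 = 0.03294 m

S_c ≈ 32.9 mm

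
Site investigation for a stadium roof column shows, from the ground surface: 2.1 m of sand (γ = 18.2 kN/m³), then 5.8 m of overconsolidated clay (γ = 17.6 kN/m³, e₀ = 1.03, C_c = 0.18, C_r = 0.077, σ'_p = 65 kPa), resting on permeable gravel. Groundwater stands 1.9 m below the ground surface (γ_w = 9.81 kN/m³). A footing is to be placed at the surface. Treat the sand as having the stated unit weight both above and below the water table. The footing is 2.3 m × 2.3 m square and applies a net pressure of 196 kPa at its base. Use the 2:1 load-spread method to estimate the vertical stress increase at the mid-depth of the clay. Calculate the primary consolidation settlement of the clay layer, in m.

S_c ≈ 0.0511 m

Mid-depth of clay below the ground surface: z = 2.1 + 5.8/2 = 5 m.
Total vertical stress at mid-clay: σ_v = 18.2×2.1 + 17.6×2.9 = 89.26 kPa.
Pore pressure: u = 9.81×(5 − 1.9) = 30.411 kPa.
Initial effective stress: σ'_0 = σ_v − u = 89.26 − 30.411 = 58.849 kPa.
Stress increase at mid-clay by the 2:1 spreading method:
Δσ = qBL/((B+z)(L+z)) = 196×2.3×2.3/((2.3+5)(2.3+5)) = 19.457 kPa
Final effective stress: σ'_f = 58.849 + 19.457 = 78.306 kPa.
σ'_f = 78.306 > σ'_p = 65 kPa, so the stress path crosses the preconsolidation pressure — recompression up to σ'_p, then virgin compression beyond:
S_c = H/(1+e₀)·[C_r·log₁₀(σ'_p/σ'_0) + C_c·log₁₀(σ'_f/σ'_p)]
    = 5.8/2.03 × [0.077×log₁₀(65/58.849) + 0.18×log₁₀(78.306/65)]
    = 2.8571 × [0.0033244 + 0.014559] = 0.05109 m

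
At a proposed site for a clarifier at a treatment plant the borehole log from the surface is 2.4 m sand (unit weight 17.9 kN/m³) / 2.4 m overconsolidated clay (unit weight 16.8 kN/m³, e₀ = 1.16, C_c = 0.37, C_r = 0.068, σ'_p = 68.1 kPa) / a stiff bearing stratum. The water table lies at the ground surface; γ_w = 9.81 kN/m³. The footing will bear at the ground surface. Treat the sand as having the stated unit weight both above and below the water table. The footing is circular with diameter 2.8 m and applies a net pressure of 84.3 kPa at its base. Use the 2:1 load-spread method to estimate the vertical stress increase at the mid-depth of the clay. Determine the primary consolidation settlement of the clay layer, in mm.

S_c ≈ 15 mm

Mid-depth of clay below the ground surface: z = 2.4 + 2.4/2 = 3.6 m.
Total vertical stress at mid-clay: σ_v = 17.9×2.4 + 16.8×1.2 = 63.12 kPa.
Pore pressure: u = 9.81×(3.6 − 0) = 35.316 kPa.
Initial effective stress: σ'_0 = σ_v − u = 63.12 − 35.316 = 27.804 kPa.
Stress increase at mid-clay by the 2:1 spreading method:
Δσ ≈ qD²/(D+z)² = 84.3×2.8²/(2.8+3.6)² = 16.136 kPa
Final effective stress: σ'_f = 27.804 + 16.136 = 43.94 kPa.
σ'_f = 43.94 ≤ σ'_p = 68.1 kPa, so the clay remains overconsolidated and only the recompression index applies:
S_c = C_r·H/(1+e₀)·log₁₀(σ'_f/σ'_0) = 0.068×2.4/2.16×log₁₀(43.94/27.804)
    = 0.075555 × 0.19875 = 0.01502 m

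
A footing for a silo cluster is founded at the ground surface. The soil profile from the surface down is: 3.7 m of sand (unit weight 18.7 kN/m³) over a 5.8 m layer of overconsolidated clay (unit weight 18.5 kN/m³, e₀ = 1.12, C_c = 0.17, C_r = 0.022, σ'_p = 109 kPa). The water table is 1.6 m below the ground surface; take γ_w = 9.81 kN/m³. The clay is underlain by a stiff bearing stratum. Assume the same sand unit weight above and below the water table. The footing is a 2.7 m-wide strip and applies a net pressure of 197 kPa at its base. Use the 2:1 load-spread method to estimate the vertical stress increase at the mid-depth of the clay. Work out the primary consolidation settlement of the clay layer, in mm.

S_c ≈ 47.3 mm

Mid-depth of clay below the ground surface: z = 3.7 + 5.8/2 = 6.6 m.
Total vertical stress at mid-clay: σ_v = 18.7×3.7 + 18.5×2.9 = 122.84 kPa.
Pore pressure: u = 9.81×(6.6 − 1.6) = 49.05 kPa.
Initial effective stress: σ'_0 = σ_v − u = 122.84 − 49.05 = 73.79 kPa.
Stress increase at mid-clay by the 2:1 spreading method:
Δσ = qB/(B+z) = 197×2.7/(2.7+6.6) = 57.194 kPa
Final effective stress: σ'_f = 73.79 + 57.194 = 130.98 kPa.
σ'_f = 130.98 > σ'_p = 109 kPa, so the stress path crosses the preconsolidation pressure — recompression up to σ'_p, then virgin compression beyond:
S_c = H/(1+e₀)·[C_r·log₁₀(σ'_p/σ'_0) + C_c·log₁₀(σ'_f/σ'_p)]
    = 5.8/2.12 × [0.022×log₁₀(109/73.79) + 0.17×log₁₀(130.98/109)]
    = 2.7358 × [0.0037274 + 0.013562] = 0.0473 m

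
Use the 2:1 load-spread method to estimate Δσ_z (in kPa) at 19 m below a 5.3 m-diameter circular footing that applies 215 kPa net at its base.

Δσ_z ≈ 10.2 kPa

By the 2:1 method the load spreads at 1 horizontal : 2 vertical, so at depth z the loaded area has grown by z in each plan dimension:
Δσ ≈ qD²/(D+z)² = 215×5.3²/(5.3+19)² = 10.228 kPa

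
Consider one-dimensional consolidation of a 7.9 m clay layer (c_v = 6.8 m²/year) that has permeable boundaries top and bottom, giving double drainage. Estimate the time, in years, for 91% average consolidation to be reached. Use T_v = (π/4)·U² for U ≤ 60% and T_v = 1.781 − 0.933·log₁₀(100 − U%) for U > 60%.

Drainage path length: H_d = H/2 = 3.95 m (double drainage).
U > 60%: T_v = 1.781 − 0.933·log₁₀(100 − 91) = 0.89069.
t = T_v·H_d²/c_v = 0.89069×3.95²/6.8 = 2.044 years.

t ≈ 2.04 years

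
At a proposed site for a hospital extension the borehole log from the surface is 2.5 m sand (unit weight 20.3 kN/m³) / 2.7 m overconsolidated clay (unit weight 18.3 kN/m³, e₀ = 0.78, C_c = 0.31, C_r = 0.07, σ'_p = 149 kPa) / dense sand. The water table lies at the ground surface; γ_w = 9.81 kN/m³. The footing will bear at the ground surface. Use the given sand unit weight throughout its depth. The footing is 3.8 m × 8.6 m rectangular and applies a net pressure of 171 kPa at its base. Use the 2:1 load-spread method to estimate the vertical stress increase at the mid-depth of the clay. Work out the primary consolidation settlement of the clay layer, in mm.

S_c ≈ 43.3 mm

Mid-depth of clay below the ground surface: z = 2.5 + 2.7/2 = 3.85 m.
Total vertical stress at mid-clay: σ_v = 20.3×2.5 + 18.3×1.35 = 75.455 kPa.
Pore pressure: u = 9.81×(3.85 − 0) = 37.769 kPa.
Initial effective stress: σ'_0 = σ_v − u = 75.455 − 37.769 = 37.686 kPa.
Stress increase at mid-clay by the 2:1 spreading method:
Δσ = qBL/((B+z)(L+z)) = 171×3.8×8.6/((3.8+3.85)(8.6+3.85)) = 58.674 kPa
Final effective stress: σ'_f = 37.686 + 58.674 = 96.36 kPa.
σ'_f = 96.36 ≤ σ'_p = 149 kPa, so the clay remains overconsolidated and only the recompression index applies:
S_c = C_r·H/(1+e₀)·log₁₀(σ'_f/σ'_0) = 0.07×2.7/1.78×log₁₀(96.36/37.686)
    = 0.10618 × 0.40772 = 0.04329 m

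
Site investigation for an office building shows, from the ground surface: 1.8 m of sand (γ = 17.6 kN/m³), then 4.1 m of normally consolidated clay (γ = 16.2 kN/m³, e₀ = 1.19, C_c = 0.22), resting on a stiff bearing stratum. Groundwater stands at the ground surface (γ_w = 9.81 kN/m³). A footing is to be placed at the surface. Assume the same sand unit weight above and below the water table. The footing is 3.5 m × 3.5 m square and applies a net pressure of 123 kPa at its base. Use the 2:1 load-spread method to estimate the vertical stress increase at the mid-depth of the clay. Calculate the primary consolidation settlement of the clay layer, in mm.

Mid-depth of clay below the ground surface: z = 1.8 + 4.1/2 = 3.85 m.
Total vertical stress at mid-clay: σ_v = 17.6×1.8 + 16.2×2.05 = 64.89 kPa.
Pore pressure: u = 9.81×(3.85 − 0) = 37.769 kPa.
Initial effective stress: σ'_0 = σ_v − u = 64.89 − 37.769 = 27.121 kPa.
Stress increase at mid-clay by the 2:1 spreading method:
Δσ = qBL/((B+z)(L+z)) = 123×3.5×3.5/((3.5+3.85)(3.5+3.85)) = 27.891 kPa
Final effective stress: σ'_f = σ'_0 + Δσ = 27.121 + 27.891 = 55.012 kPa.
Normally consolidated clay, so the full stress increment lies on the virgin compression line:
S_c = C_c·H/(1+e₀)·log₁₀(σ'_f/σ'_0) = 0.22×4.1/(1+1.19)×log₁₀(55.012/27.121)
    = 0.41187 × 0.30715 = 0.1265 m

S_c ≈ 127 mm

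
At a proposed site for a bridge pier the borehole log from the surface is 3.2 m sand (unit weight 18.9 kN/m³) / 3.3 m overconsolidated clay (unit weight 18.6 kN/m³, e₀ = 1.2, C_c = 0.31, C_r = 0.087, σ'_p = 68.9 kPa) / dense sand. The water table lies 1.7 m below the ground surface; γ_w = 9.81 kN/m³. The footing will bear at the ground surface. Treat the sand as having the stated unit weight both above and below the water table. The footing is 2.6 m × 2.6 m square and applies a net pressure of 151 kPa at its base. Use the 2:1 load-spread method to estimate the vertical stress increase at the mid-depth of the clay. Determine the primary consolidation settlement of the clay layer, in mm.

S_c ≈ 34.3 mm

Mid-depth of clay below the ground surface: z = 3.2 + 3.3/2 = 4.85 m.
Total vertical stress at mid-clay: σ_v = 18.9×3.2 + 18.6×1.65 = 91.17 kPa.
Pore pressure: u = 9.81×(4.85 − 1.7) = 30.902 kPa.
Initial effective stress: σ'_0 = σ_v − u = 91.17 − 30.902 = 60.268 kPa.
Stress increase at mid-clay by the 2:1 spreading method:
Δσ = qBL/((B+z)(L+z)) = 151×2.6×2.6/((2.6+4.85)(2.6+4.85)) = 18.391 kPa
Final effective stress: σ'_f = 60.268 + 18.391 = 78.659 kPa.
σ'_f = 78.659 > σ'_p = 68.9 kPa, so the stress path crosses the preconsolidation pressure — recompression up to σ'_p, then virgin compression beyond:
S_c = H/(1+e₀)·[C_r·log₁₀(σ'_p/σ'_0) + C_c·log₁₀(σ'_f/σ'_p)]
    = 3.3/2.2 × [0.087×log₁₀(68.9/60.268) + 0.31×log₁₀(78.659/68.9)]
    = 1.5 × [0.0050575 + 0.017834] = 0.03434 m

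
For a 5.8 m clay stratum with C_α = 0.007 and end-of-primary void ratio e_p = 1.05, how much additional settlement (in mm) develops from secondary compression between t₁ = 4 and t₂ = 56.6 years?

S_s ≈ 22.8 mm

Secondary compression: S_s = C_α·H/(1+e_p)·log₁₀(t₂/t₁)
S_s = 0.007×5.8/(1+1.05)×log₁₀(56.6/4)
    = 0.0198 × 1.151 = 0.02279 m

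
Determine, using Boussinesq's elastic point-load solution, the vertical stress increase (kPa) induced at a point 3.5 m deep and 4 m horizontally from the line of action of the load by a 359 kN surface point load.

Δσ_z ≈ 1.73 kPa

Boussinesq vertical stress below a point load on an elastic half-space:
Δσ_z = 3P/(2πz²) · [1 + (r/z)²]^(−5/2)
r/z = 4/3.5 = 1.1429; [1+(r/z)²]^(−5/2) = 0.12382.
Δσ_z = 3×359/(2π×3.5²) × 0.12382 = 13.993 × 0.12382 = 1.733 kPa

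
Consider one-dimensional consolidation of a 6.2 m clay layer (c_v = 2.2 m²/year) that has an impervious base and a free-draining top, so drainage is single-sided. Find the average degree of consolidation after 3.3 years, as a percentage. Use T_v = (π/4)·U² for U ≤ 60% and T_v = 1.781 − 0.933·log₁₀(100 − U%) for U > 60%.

U ≈ 49 %

Drainage path length: H_d = H = 6.2 m (single drainage).
T_v = c_v·t/H_d² = 2.2×3.3/6.2² = 0.18887.
T_v = 0.18887 corresponds to the U ≤ 60% branch:
U = √(4T_v/π) = 0.4904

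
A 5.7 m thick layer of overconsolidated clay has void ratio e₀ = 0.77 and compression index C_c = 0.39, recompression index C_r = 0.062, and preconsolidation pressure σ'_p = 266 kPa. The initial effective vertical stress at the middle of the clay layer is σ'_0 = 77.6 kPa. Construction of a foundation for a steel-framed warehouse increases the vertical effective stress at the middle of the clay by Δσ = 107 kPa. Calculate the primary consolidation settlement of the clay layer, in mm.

S_c ≈ 75.1 mm

Final effective stress: σ'_f = 77.6 + 107 = 184.6 kPa.
σ'_f = 184.6 ≤ σ'_p = 266 kPa, so the clay remains overconsolidated and only the recompression index applies:
S_c = C_r·H/(1+e₀)·log₁₀(σ'_f/σ'_0) = 0.062×5.7/1.77×log₁₀(184.6/77.6)
    = 0.19966 × 0.37637 = 0.07515 m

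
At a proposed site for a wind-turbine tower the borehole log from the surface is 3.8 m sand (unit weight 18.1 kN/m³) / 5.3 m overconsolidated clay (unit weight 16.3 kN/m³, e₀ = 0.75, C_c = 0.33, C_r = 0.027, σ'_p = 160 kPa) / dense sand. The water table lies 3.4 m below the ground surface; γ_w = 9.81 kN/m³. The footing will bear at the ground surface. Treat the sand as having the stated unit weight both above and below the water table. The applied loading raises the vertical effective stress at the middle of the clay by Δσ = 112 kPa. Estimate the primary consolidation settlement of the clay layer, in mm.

Mid-depth of clay below the ground surface: z = 3.8 + 5.3/2 = 6.45 m.
Total vertical stress at mid-clay: σ_v = 18.1×3.8 + 16.3×2.65 = 111.97 kPa.
Pore pressure: u = 9.81×(6.45 − 3.4) = 29.921 kPa.
Initial effective stress: σ'_0 = σ_v − u = 111.97 − 29.921 = 82.049 kPa.
Final effective stress: σ'_f = 82.049 + 112 = 194.05 kPa.
σ'_f = 194.05 > σ'_p = 160 kPa, so the stress path crosses the preconsolidation pressure — recompression up to σ'_p, then virgin compression beyond:
S_c = H/(1+e₀)·[C_r·log₁₀(σ'_p/σ'_0) + C_c·log₁₀(σ'_f/σ'_p)]
    = 5.3/1.75 × [0.027×log₁₀(160/82.049) + 0.33×log₁₀(194.05/160)]
    = 3.0286 × [0.0078313 + 0.027652] = 0.1075 m

S_c ≈ 107 mm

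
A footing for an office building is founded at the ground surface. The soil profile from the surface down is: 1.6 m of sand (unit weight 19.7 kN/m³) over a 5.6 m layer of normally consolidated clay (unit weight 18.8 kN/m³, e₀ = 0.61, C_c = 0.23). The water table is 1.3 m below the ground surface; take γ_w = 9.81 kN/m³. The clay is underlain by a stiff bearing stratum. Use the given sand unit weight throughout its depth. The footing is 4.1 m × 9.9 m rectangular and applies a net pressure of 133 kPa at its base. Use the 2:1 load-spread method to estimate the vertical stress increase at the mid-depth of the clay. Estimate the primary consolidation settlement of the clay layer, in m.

Mid-depth of clay below the ground surface: z = 1.6 + 5.6/2 = 4.4 m.
Total vertical stress at mid-clay: σ_v = 19.7×1.6 + 18.8×2.8 = 84.16 kPa.
Pore pressure: u = 9.81×(4.4 − 1.3) = 30.411 kPa.
Initial effective stress: σ'_0 = σ_v − u = 84.16 − 30.411 = 53.749 kPa.
Stress increase at mid-clay by the 2:1 spreading method:
Δσ = qBL/((B+z)(L+z)) = 133×4.1×9.9/((4.1+4.4)(9.9+4.4)) = 44.414 kPa
Final effective stress: σ'_f = σ'_0 + Δσ = 53.749 + 44.414 = 98.163 kPa.
Normally consolidated clay, so the full stress increment lies on the virgin compression line:
S_c = C_c·H/(1+e₀)·log₁₀(σ'_f/σ'_0) = 0.23×5.6/(1+0.61)×log₁₀(98.163/53.749)
    = 0.8 × 0.26158 = 0.2093 m

S_c ≈ 0.209 m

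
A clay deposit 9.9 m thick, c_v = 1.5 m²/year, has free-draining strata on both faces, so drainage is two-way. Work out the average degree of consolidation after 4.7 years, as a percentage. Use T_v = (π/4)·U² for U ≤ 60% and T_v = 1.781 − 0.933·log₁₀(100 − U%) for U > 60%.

U ≈ 60.1 %

Drainage path length: H_d = H/2 = 4.95 m (double drainage).
T_v = c_v·t/H_d² = 1.5×4.7/4.95² = 0.28773.
T_v = 0.28773 corresponds to the U > 60% branch:
U = 1 − 10^((1.781 − T_v)/0.933)/100 = 0.6014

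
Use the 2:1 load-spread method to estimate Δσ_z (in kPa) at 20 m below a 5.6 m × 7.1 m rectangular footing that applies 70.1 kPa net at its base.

Δσ_z ≈ 4.02 kPa

By the 2:1 method the load spreads at 1 horizontal : 2 vertical, so at depth z the loaded area has grown by z in each plan dimension:
Δσ = qBL/((B+z)(L+z)) = 70.1×5.6×7.1/((5.6+20)(7.1+20)) = 4.0175 kPa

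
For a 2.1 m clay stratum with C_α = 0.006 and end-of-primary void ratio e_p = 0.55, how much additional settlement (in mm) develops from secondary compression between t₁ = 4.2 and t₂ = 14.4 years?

Secondary compression: S_s = C_α·H/(1+e_p)·log₁₀(t₂/t₁)
S_s = 0.006×2.1/(1+0.55)×log₁₀(14.4/4.2)
    = 0.008129 × 0.5351 = 0.00435 m

S_s ≈ 4.35 mm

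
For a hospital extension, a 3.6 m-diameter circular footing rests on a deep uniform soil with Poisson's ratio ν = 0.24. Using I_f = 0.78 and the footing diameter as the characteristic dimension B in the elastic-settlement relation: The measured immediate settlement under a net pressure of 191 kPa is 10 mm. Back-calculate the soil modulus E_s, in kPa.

S_e = q·B·(1−ν²)/E_s · I_f  ⇒  E_s = q·B·(1−ν²)·I_f / S_e.
E_s = 191 × 3.6 × 0.9424 × 0.78 / 0.01 = 50540 kPa

E_s ≈ 50500 kPa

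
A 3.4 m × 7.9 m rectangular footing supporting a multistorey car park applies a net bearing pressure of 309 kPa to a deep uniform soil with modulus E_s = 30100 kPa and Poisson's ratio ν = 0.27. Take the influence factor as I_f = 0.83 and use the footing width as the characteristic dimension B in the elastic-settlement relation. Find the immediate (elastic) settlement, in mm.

S_e ≈ 26.9 mm

Immediate (elastic) settlement: S_e = q·B·(1−ν²)/E_s · I_f.
S_e = 309 × 3.4 × (1 − 0.27²) / 30100 × 0.83
    = 309 × 3.4 × 0.9271 / 30100 × 0.83
    = 0.02686 m = 26.86 mm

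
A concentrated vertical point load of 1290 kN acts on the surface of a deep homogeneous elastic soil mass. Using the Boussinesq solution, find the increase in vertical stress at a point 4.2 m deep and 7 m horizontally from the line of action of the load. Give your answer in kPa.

Boussinesq vertical stress below a point load on an elastic half-space:
Δσ_z = 3P/(2πz²) · [1 + (r/z)²]^(−5/2)
r/z = 7/4.2 = 1.6667; [1+(r/z)²]^(−5/2) = 0.03605.
Δσ_z = 3×1290/(2π×4.2²) × 0.03605 = 34.917 × 0.03605 = 1.259 kPa

Δσ_z ≈ 1.26 kPa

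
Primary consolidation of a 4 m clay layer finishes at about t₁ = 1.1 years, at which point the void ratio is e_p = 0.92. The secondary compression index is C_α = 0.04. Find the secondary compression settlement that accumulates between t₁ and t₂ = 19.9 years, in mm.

Secondary compression: S_s = C_α·H/(1+e_p)·log₁₀(t₂/t₁)
S_s = 0.04×4/(1+0.92)×log₁₀(19.9/1.1)
    = 0.08333 × 1.257 = 0.1048 m

S_s ≈ 105 mm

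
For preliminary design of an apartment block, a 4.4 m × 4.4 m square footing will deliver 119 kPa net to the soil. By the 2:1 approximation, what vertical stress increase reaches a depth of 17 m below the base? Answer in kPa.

By the 2:1 method the load spreads at 1 horizontal : 2 vertical, so at depth z the loaded area has grown by z in each plan dimension:
Δσ = qBL/((B+z)(L+z)) = 119×4.4×4.4/((4.4+17)(4.4+17)) = 5.0307 kPa

Δσ_z ≈ 5.03 kPa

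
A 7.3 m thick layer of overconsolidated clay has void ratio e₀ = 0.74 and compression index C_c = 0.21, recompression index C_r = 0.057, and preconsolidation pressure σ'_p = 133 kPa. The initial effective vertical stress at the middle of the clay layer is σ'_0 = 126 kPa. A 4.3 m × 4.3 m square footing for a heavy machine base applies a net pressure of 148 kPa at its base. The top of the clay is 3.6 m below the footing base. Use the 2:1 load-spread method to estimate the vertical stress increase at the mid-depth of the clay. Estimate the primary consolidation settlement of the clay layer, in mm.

Mid-depth of clay below the footing base: z = 3.6 + 7.3/2 = 7.25 m.
Stress increase at mid-clay by the 2:1 spreading method:
Δσ = qBL/((B+z)(L+z)) = 148×4.3×4.3/((4.3+7.25)(4.3+7.25)) = 20.513 kPa
Final effective stress: σ'_f = 126 + 20.513 = 146.51 kPa.
σ'_f = 146.51 > σ'_p = 133 kPa, so the stress path crosses the preconsolidation pressure — recompression up to σ'_p, then virgin compression beyond:
S_c = H/(1+e₀)·[C_r·log₁₀(σ'_p/σ'_0) + C_c·log₁₀(σ'_f/σ'_p)]
    = 7.3/1.74 × [0.057×log₁₀(133/126) + 0.21×log₁₀(146.51/133)]
    = 4.1954 × [0.0013384 + 0.0088233] = 0.04263 m

S_c ≈ 42.6 mm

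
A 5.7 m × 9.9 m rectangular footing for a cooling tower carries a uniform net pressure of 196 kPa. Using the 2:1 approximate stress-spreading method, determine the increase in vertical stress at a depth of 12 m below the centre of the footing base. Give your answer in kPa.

By the 2:1 method the load spreads at 1 horizontal : 2 vertical, so at depth z the loaded area has grown by z in each plan dimension:
Δσ = qBL/((B+z)(L+z)) = 196×5.7×9.9/((5.7+12)(9.9+12)) = 28.533 kPa

Δσ_z ≈ 28.5 kPa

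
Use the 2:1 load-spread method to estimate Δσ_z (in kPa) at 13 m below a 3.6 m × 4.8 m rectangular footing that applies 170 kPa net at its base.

By the 2:1 method the load spreads at 1 horizontal : 2 vertical, so at depth z the loaded area has grown by z in each plan dimension:
Δσ = qBL/((B+z)(L+z)) = 170×3.6×4.8/((3.6+13)(4.8+13)) = 9.9418 kPa

Δσ_z ≈ 9.94 kPa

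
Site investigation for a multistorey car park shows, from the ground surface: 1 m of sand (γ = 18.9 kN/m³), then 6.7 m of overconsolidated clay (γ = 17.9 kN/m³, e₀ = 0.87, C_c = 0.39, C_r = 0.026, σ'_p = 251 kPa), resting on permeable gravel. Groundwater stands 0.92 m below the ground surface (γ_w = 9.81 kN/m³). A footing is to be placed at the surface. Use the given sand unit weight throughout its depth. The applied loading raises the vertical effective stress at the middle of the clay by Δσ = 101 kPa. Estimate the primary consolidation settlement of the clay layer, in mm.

Mid-depth of clay below the ground surface: z = 1 + 6.7/2 = 4.35 m.
Total vertical stress at mid-clay: σ_v = 18.9×1 + 17.9×3.35 = 78.865 kPa.
Pore pressure: u = 9.81×(4.35 − 0.92) = 33.648 kPa.
Initial effective stress: σ'_0 = σ_v − u = 78.865 − 33.648 = 45.217 kPa.
Final effective stress: σ'_f = 45.217 + 101 = 146.22 kPa.
σ'_f = 146.22 ≤ σ'_p = 251 kPa, so the clay remains overconsolidated and only the recompression index applies:
S_c = C_r·H/(1+e₀)·log₁₀(σ'_f/σ'_0) = 0.026×6.7/1.87×log₁₀(146.22/45.217)
    = 0.093155 × 0.50971 = 0.04748 m

S_c ≈ 47.5 mm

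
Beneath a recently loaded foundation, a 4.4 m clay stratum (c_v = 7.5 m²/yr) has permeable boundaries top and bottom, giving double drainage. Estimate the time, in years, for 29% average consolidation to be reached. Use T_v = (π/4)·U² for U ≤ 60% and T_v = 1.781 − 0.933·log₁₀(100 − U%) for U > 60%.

t ≈ 0.0426 years

Drainage path length: H_d = H/2 = 2.2 m (double drainage).
U ≤ 60%: T_v = (π/4)·U² = (π/4)×0.29² = 0.066052.
t = T_v·H_d²/c_v = 0.066052×2.2²/7.5 = 0.04263 years.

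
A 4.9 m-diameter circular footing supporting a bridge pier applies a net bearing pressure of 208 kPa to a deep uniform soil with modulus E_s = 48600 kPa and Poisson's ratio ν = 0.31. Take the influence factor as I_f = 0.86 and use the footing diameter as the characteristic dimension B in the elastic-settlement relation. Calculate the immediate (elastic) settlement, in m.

S_e ≈ 0.0163 m

Immediate (elastic) settlement: S_e = q·B·(1−ν²)/E_s · I_f.
S_e = 208 × 4.9 × (1 − 0.31²) / 48600 × 0.86
    = 208 × 4.9 × 0.9039 / 48600 × 0.86
    = 0.0163 m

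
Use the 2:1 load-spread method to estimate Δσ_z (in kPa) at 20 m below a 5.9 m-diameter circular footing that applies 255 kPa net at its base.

By the 2:1 method the load spreads at 1 horizontal : 2 vertical, so at depth z the loaded area has grown by z in each plan dimension:
Δσ ≈ qD²/(D+z)² = 255×5.9²/(5.9+20)² = 13.233 kPa

Δσ_z ≈ 13.2 kPa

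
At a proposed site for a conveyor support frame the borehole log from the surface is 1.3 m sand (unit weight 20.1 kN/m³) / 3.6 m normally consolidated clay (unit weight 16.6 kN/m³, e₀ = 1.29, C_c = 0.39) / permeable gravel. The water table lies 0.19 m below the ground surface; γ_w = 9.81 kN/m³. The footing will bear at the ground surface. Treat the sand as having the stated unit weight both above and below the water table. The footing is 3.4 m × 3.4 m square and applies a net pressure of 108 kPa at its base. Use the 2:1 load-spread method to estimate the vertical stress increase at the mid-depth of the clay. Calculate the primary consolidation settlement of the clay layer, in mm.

Mid-depth of clay below the ground surface: z = 1.3 + 3.6/2 = 3.1 m.
Total vertical stress at mid-clay: σ_v = 20.1×1.3 + 16.6×1.8 = 56.01 kPa.
Pore pressure: u = 9.81×(3.1 − 0.19) = 28.547 kPa.
Initial effective stress: σ'_0 = σ_v − u = 56.01 − 28.547 = 27.463 kPa.
Stress increase at mid-clay by the 2:1 spreading method:
Δσ = qBL/((B+z)(L+z)) = 108×3.4×3.4/((3.4+3.1)(3.4+3.1)) = 29.55 kPa
Final effective stress: σ'_f = σ'_0 + Δσ = 27.463 + 29.55 = 57.013 kPa.
Normally consolidated clay, so the full stress increment lies on the virgin compression line:
S_c = C_c·H/(1+e₀)·log₁₀(σ'_f/σ'_0) = 0.39×3.6/(1+1.29)×log₁₀(57.013/27.463)
    = 0.6131 × 0.31723 = 0.1945 m

S_c ≈ 194 mm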